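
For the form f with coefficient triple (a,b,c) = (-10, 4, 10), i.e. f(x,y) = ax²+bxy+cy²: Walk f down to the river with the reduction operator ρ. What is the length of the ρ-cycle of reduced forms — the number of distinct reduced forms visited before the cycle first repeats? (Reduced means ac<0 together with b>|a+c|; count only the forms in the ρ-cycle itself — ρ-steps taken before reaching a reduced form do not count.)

D = 416, ⌊√D⌋ = 20
river: ρ → (10,16,-4)
river: ρ → (-4,16,10)
river: ρ → (10,4,-10)
river: ρ → (-10,16,4)
river: ρ → (4,16,-10)
river: ρ → (-10,4,10)
ρ-cycle length = 6 (tail of 0 descent steps not counted)

6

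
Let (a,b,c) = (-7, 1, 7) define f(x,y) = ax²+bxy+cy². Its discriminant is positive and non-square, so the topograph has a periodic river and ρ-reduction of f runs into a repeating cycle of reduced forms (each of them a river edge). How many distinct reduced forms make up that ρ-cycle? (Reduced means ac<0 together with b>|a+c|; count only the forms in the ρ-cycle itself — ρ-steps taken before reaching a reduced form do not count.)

D = 197, ⌊√D⌋ = 14
river: ρ → (7,13,-1)
river: ρ → (-1,13,7)
river: ρ → (7,1,-7)
river: ρ → (-7,13,1)
river: ρ → (1,13,-7)
river: ρ → (-7,1,7)
ρ-cycle length = 6 (tail of 0 descent steps not counted)

6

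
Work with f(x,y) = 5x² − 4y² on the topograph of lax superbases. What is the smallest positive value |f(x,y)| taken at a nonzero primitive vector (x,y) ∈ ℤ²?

descent: ρ → (-4,8,1)  [lands on river]
river: ρ → (1,8,-4)
closes: descent 1, river 2
min |a| on river = 1

1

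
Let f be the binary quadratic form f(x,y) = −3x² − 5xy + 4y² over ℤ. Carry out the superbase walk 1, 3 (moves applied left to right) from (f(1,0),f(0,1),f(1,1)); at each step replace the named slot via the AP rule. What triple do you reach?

start (-3,4,-4) = (f(1,0),f(0,1),f(1,1))
replace slot 1: 2·(4+(-4)) − (-3) = 3 → (3,4,-4)
replace slot 3: 2·(3+4) − (-4) = 18 → (3,4,18)

3,4,18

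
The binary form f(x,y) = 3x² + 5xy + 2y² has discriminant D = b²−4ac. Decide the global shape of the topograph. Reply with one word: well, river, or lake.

D = b²−4ac = 5² − 4·3·2 = 1
D = 1² is a perfect square ⇒ form factors over ℤ ⇒ lakes

lake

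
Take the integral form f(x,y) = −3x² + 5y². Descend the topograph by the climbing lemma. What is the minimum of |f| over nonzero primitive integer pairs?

descent: ρ → (5,0,-3)
descent: ρ → (-3,6,2)  [lands on river]
river: ρ → (2,6,-3)
closes: descent 2, river 2
min |a| on river = 2

2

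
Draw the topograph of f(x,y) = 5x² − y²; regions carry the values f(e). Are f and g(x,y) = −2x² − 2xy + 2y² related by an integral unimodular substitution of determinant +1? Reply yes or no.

D₁ = 20, D₂ = 20
river cycle of f (length 2): (-1, 4, 1), (1, 4, -1)
river cycle of g (length 2): (2, 2, -2), (-2, 2, 2)
cycles differ ⇒ inequivalent

no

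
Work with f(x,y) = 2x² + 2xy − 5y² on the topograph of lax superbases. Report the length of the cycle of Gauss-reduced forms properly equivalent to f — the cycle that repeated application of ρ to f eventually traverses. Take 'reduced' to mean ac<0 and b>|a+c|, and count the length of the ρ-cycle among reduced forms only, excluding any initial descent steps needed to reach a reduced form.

D = 44, ⌊√D⌋ = 6
descent: ρ → (-5,-2,2)
descent: ρ → (2,6,-1)  [lands on river]
river: ρ → (-1,6,2)
ρ-cycle length = 2 (tail of 2 descent steps not counted)

2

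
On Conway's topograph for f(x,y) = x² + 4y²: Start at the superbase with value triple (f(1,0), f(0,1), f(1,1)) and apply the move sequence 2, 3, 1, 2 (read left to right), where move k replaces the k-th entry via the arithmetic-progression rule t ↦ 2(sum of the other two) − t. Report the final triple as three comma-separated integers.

start (1,4,5) = (f(1,0),f(0,1),f(1,1))
replace slot 2: 2·(1+5) − 4 = 8 → (1,8,5)
replace slot 3: 2·(1+8) − 5 = 13 → (1,8,13)
replace slot 1: 2·(8+13) − 1 = 41 → (41,8,13)
replace slot 2: 2·(41+13) − 8 = 100 → (41,100,13)

41,100,13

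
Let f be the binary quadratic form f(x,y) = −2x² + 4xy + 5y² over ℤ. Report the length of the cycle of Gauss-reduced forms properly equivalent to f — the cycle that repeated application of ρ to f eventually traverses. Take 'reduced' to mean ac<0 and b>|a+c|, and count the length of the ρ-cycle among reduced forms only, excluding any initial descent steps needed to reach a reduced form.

D = 56, ⌊√D⌋ = 7
river: ρ → (5,6,-1)
river: ρ → (-1,6,5)
river: ρ → (5,4,-2)
river: ρ → (-2,4,5)
ρ-cycle length = 4 (tail of 0 descent steps not counted)

4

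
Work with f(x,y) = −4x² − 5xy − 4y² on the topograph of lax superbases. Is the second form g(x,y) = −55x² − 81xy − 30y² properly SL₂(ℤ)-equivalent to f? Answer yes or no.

D₁ = -39, D₂ = -39
f is negative-definite; reduce −f:
−f: translate: b→-3 (≡5 mod 8), so (4,5,4)→(4,-3,3)
−f: flip: (4,-3,3)→(3,3,4)
−f: reduced (well bottom): (3,3,4) with a≤c, −a<b≤a
flip sign back: reduced form of f is (-3,-3,-4)
g is negative-definite; reduce −g:
−g: translate: b→-29 (≡81 mod 110), so (55,81,30)→(55,-29,4)
−g: flip: (55,-29,4)→(4,29,55)
−g: translate: b→-3 (≡29 mod 8), so (4,29,55)→(4,-3,3)
−g: flip: (4,-3,3)→(3,3,4)
−g: reduced (well bottom): (3,3,4) with a≤c, −a<b≤a
flip sign back: reduced form of g is (-3,-3,-4)
reduced forms (-3, -3, -4) vs (-3, -3, -4) ⇒ equivalent

yes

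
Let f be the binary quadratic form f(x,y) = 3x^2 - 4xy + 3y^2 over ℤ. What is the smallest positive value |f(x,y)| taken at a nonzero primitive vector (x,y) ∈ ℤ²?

translate: b→2 (≡-4 mod 6), so (3,-4,3)→(3,2,2)
flip: (3,2,2)→(2,-2,3)
translate: b→2 (≡-2 mod 4), so (2,-2,3)→(2,2,3)
reduced (well bottom): (2,2,3) with a≤c, −a<b≤a
well minimum = a = 2

2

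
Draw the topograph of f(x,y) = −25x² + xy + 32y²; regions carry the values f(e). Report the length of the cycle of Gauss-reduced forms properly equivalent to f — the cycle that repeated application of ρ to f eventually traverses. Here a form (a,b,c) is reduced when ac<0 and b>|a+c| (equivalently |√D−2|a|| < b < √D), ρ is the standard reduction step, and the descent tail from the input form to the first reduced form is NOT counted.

D = 3201, ⌊√D⌋ = 56
descent: ρ → (32,-1,-25)
descent: ρ → (-25,51,6)  [lands on river]
river: ρ → (6,45,-49)
river: ρ → (-49,53,2)
river: ρ → (2,55,-22)
river: ρ → (-22,33,24)
river: ρ → (24,15,-31)
river: ρ → (-31,47,8)
river: ρ → (8,49,-25)
ρ-cycle length = 8 (tail of 2 descent steps not counted)

8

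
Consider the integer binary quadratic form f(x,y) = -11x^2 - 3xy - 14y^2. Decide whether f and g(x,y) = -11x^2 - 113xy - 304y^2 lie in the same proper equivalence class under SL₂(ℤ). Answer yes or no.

D₁ = -607, D₂ = -607
f is negative-definite; reduce −f:
−f: reduced (well bottom): (11,3,14) with a≤c, −a<b≤a
flip sign back: reduced form of f is (-11,-3,-14)
g is negative-definite; reduce −g:
−g: translate: b→3 (≡113 mod 22), so (11,113,304)→(11,3,14)
−g: reduced (well bottom): (11,3,14) with a≤c, −a<b≤a
flip sign back: reduced form of g is (-11,-3,-14)
reduced forms (-11, -3, -14) vs (-11, -3, -14) ⇒ equivalent

yes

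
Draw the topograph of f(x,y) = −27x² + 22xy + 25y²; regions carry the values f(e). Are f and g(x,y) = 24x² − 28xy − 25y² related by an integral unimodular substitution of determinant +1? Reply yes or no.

D₁ = 3184, D₂ = 3184
river cycle of f (length 44): (25, 28, -24), (-24, 20, 29), (29, 38, -15), (-15, 52, 8), (8, 44, -39), (-39, 34, 13), (13, 44, -24), (-24, 52, 5), (5, 48, -44), (-44, 40, 9), … (34 more)
river cycle of g (length 44): (-25, 28, 24), (24, 20, -29), (-29, 38, 15), (15, 52, -8), (-8, 44, 39), (39, 34, -13), (-13, 44, 24), (24, 52, -5), (-5, 48, 44), (44, 40, -9), … (34 more)
cycles differ ⇒ inequivalent

no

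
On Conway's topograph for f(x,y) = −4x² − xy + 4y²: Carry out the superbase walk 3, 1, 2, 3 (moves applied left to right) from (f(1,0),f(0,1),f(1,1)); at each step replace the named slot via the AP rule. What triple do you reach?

start (-4,4,-1) = (f(1,0),f(0,1),f(1,1))
replace slot 3: 2·((-4)+4) − (-1) = 1 → (-4,4,1)
replace slot 1: 2·(4+1) − (-4) = 14 → (14,4,1)
replace slot 2: 2·(14+1) − 4 = 26 → (14,26,1)
replace slot 3: 2·(14+26) − 1 = 79 → (14,26,79)

14,26,79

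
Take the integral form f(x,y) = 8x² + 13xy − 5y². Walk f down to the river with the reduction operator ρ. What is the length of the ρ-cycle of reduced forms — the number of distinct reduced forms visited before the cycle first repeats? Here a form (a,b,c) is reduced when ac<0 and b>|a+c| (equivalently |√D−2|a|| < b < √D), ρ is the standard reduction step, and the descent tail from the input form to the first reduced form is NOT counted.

D = 329, ⌊√D⌋ = 18
river: ρ → (-5,17,2)
river: ρ → (2,15,-13)
river: ρ → (-13,11,4)
river: ρ → (4,13,-10)
river: ρ → (-10,7,7)
river: ρ → (7,7,-10)
river: ρ → (-10,13,4)
river: ρ → (4,11,-13)
river: ρ → (-13,15,2)
river: ρ → (2,17,-5)
river: ρ → (-5,13,8)
river: ρ → (8,3,-10)
river: ρ → (-10,17,1)
river: ρ → (1,17,-10)
river: ρ → (-10,3,8)
river: ρ → (8,13,-5)
ρ-cycle length = 16 (tail of 0 descent steps not counted)

16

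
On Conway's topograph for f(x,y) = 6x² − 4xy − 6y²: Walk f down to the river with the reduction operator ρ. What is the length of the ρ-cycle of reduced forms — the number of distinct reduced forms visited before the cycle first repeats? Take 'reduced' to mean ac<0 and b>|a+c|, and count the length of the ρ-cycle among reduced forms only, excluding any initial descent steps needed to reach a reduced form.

D = 160, ⌊√D⌋ = 12
descent: ρ → (-6,4,6)  [lands on river]
river: ρ → (6,8,-4)
river: ρ → (-4,8,6)
river: ρ → (6,4,-6)
river: ρ → (-6,8,4)
river: ρ → (4,8,-6)
ρ-cycle length = 6 (tail of 1 descent step not counted)

6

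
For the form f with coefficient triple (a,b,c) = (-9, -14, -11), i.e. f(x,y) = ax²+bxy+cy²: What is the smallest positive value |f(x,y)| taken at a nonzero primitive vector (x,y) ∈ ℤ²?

translate: b→-4 (≡14 mod 18), so (9,14,11)→(9,-4,6)
flip: (9,-4,6)→(6,4,9)
reduced (well bottom): (6,4,9) with a≤c, −a<b≤a
well minimum |f| = |-6| = 6 (negative-definite)

6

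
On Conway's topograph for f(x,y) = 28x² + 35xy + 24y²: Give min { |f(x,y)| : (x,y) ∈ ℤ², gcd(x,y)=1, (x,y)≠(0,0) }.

translate: b→-21 (≡35 mod 56), so (28,35,24)→(28,-21,17)
flip: (28,-21,17)→(17,21,28)
translate: b→-13 (≡21 mod 34), so (17,21,28)→(17,-13,24)
reduced (well bottom): (17,-13,24) with a≤c, −a<b≤a
well minimum = a = 17

17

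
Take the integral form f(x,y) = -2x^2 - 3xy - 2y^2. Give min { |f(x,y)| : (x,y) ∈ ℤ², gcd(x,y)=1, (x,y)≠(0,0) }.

translate: b→-1 (≡3 mod 4), so (2,3,2)→(2,-1,1)
flip: (2,-1,1)→(1,1,2)
reduced (well bottom): (1,1,2) with a≤c, −a<b≤a
well minimum |f| = |-1| = 1 (negative-definite)

1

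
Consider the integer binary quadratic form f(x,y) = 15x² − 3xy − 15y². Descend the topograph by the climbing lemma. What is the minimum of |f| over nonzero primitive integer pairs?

descent: ρ → (-15,3,15)  [lands on river]
river: ρ → (15,27,-3)
river: ρ → (-3,27,15)
river: ρ → (15,3,-15)
river: ρ → (-15,27,3)
river: ρ → (3,27,-15)
closes: descent 1, river 6
min |a| on river = 3

3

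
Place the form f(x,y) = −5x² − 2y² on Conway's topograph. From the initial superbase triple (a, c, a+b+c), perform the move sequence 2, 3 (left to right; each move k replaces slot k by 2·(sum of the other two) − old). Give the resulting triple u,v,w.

start (-5,-2,-7) = (f(1,0),f(0,1),f(1,1))
replace slot 2: 2·((-5)+(-7)) − (-2) = -22 → (-5,-22,-7)
replace slot 3: 2·((-5)+(-22)) − (-7) = -47 → (-5,-22,-47)

-5,-22,-47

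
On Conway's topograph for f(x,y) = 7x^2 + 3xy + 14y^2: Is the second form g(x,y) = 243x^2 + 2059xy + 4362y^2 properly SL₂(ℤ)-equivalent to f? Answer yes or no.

D₁ = -383, D₂ = -383
f: reduced (well bottom): (7,3,14) with a≤c, −a<b≤a
g: translate: b→115 (≡2059 mod 486), so (243,2059,4362)→(243,115,14)
g: flip: (243,115,14)→(14,-115,243)
g: translate: b→-3 (≡-115 mod 28), so (14,-115,243)→(14,-3,7)
g: flip: (14,-3,7)→(7,3,14)
g: reduced (well bottom): (7,3,14) with a≤c, −a<b≤a
reduced forms (7, 3, 14) vs (7, 3, 14) ⇒ equivalent

yes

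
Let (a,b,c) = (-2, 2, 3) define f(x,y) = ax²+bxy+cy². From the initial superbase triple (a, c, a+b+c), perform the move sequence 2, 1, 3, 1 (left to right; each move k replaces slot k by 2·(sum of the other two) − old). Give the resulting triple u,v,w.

start (-2,3,3) = (f(1,0),f(0,1),f(1,1))
replace slot 2: 2·((-2)+3) − 3 = -1 → (-2,-1,3)
replace slot 1: 2·((-1)+3) − (-2) = 6 → (6,-1,3)
replace slot 3: 2·(6+(-1)) − 3 = 7 → (6,-1,7)
replace slot 1: 2·((-1)+7) − 6 = 6 → (6,-1,7)

6,-1,7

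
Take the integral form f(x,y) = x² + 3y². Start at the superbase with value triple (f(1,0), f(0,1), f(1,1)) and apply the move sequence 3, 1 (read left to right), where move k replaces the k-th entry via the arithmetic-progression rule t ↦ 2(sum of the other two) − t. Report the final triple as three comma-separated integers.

start (1,3,4) = (f(1,0),f(0,1),f(1,1))
replace slot 3: 2·(1+3) − 4 = 4 → (1,3,4)
replace slot 1: 2·(3+4) − 1 = 13 → (13,3,4)

13,3,4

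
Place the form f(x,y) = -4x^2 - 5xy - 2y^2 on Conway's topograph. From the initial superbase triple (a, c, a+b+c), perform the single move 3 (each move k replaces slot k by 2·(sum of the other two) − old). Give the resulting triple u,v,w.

start (-4,-2,-11) = (f(1,0),f(0,1),f(1,1))
replace slot 3: 2·((-4)+(-2)) − (-11) = -1 → (-4,-2,-1)

-4,-2,-1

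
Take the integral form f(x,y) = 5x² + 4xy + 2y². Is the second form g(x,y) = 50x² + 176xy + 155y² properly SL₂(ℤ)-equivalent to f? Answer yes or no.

D₁ = -24, D₂ = -24
f: flip: (5,4,2)→(2,-4,5)
f: translate: b→0 (≡-4 mod 4), so (2,-4,5)→(2,0,3)
f: reduced (well bottom): (2,0,3) with a≤c, −a<b≤a
g: translate: b→-24 (≡176 mod 100), so (50,176,155)→(50,-24,3)
g: flip: (50,-24,3)→(3,24,50)
g: translate: b→0 (≡24 mod 6), so (3,24,50)→(3,0,2)
g: flip: (3,0,2)→(2,0,3)
g: reduced (well bottom): (2,0,3) with a≤c, −a<b≤a
reduced forms (2, 0, 3) vs (2, 0, 3) ⇒ equivalent

yes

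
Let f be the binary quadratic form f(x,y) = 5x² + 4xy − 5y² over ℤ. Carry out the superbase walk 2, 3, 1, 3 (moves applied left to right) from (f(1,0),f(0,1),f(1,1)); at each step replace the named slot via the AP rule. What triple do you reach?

start (5,-5,4) = (f(1,0),f(0,1),f(1,1))
replace slot 2: 2·(5+4) − (-5) = 23 → (5,23,4)
replace slot 3: 2·(5+23) − 4 = 52 → (5,23,52)
replace slot 1: 2·(23+52) − 5 = 145 → (145,23,52)
replace slot 3: 2·(145+23) − 52 = 284 → (145,23,284)

145,23,284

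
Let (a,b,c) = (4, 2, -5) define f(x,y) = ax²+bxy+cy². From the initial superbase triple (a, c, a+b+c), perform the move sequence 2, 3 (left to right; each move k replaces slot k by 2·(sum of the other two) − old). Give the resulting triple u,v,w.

start (4,-5,1) = (f(1,0),f(0,1),f(1,1))
replace slot 2: 2·(4+1) − (-5) = 15 → (4,15,1)
replace slot 3: 2·(4+15) − 1 = 37 → (4,15,37)

4,15,37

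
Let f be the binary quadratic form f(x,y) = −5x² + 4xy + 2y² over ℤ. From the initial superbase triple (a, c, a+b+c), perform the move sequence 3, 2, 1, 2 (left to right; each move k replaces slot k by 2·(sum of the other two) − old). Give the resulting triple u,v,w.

start (-5,2,1) = (f(1,0),f(0,1),f(1,1))
replace slot 3: 2·((-5)+2) − 1 = -7 → (-5,2,-7)
replace slot 2: 2·((-5)+(-7)) − 2 = -26 → (-5,-26,-7)
replace slot 1: 2·((-26)+(-7)) − (-5) = -61 → (-61,-26,-7)
replace slot 2: 2·((-61)+(-7)) − (-26) = -110 → (-61,-110,-7)

-61,-110,-7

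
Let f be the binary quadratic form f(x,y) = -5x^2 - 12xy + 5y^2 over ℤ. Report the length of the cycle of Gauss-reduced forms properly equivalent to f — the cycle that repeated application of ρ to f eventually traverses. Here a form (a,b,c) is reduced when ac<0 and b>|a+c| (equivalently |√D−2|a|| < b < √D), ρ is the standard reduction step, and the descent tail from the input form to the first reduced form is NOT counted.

D = 244, ⌊√D⌋ = 15
descent: ρ → (5,12,-5)  [lands on river]
river: ρ → (-5,8,9)
river: ρ → (9,10,-4)
river: ρ → (-4,14,3)
river: ρ → (3,10,-12)
river: ρ → (-12,14,1)
river: ρ → (1,14,-12)
river: ρ → (-12,10,3)
river: ρ → (3,14,-4)
river: ρ → (-4,10,9)
river: ρ → (9,8,-5)
river: ρ → (-5,12,5)
river: ρ → (5,8,-9)
river: ρ → (-9,10,4)
river: ρ → (4,14,-3)
river: ρ → (-3,10,12)
river: ρ → (12,14,-1)
river: ρ → (-1,14,12)
river: ρ → (12,10,-3)
river: ρ → (-3,14,4)
river: ρ → (4,10,-9)
river: ρ → (-9,8,5)
ρ-cycle length = 22 (tail of 1 descent step not counted)

22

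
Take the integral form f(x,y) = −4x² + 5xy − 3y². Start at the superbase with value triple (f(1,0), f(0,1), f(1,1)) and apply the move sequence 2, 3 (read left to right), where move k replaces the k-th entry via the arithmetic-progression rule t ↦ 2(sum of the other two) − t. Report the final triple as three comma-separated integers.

start (-4,-3,-2) = (f(1,0),f(0,1),f(1,1))
replace slot 2: 2·((-4)+(-2)) − (-3) = -9 → (-4,-9,-2)
replace slot 3: 2·((-4)+(-9)) − (-2) = -24 → (-4,-9,-24)

-4,-9,-24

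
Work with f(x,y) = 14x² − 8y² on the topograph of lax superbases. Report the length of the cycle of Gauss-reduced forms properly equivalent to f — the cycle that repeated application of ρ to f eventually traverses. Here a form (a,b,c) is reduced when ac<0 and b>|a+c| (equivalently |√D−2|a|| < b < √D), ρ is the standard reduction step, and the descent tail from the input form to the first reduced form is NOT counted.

D = 448, ⌊√D⌋ = 21
descent: ρ → (-8,16,6)  [lands on river]
river: ρ → (6,20,-2)
river: ρ → (-2,20,6)
river: ρ → (6,16,-8)
ρ-cycle length = 4 (tail of 1 descent step not counted)

4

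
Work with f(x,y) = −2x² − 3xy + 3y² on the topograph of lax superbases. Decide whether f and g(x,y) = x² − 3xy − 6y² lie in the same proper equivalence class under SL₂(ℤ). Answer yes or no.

D₁ = 33, D₂ = 33
river cycle of f (length 4): (3, 3, -2), (-2, 5, 1), (1, 5, -2), (-2, 3, 3)
river cycle of g (length 4): (1, 5, -2), (-2, 3, 3), (3, 3, -2), (-2, 5, 1)
cycles coincide ⇒ equivalent

yes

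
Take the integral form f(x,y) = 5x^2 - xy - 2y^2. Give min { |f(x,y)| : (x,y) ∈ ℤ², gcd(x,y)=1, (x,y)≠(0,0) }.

descent: ρ → (-2,5,2)  [lands on river]
river: ρ → (2,3,-4)
river: ρ → (-4,5,1)
river: ρ → (1,5,-4)
river: ρ → (-4,3,2)
river: ρ → (2,5,-2)
river: ρ → (-2,3,4)
river: ρ → (4,5,-1)
river: ρ → (-1,5,4)
river: ρ → (4,3,-2)
closes: descent 1, river 10
min |a| on river = 1

1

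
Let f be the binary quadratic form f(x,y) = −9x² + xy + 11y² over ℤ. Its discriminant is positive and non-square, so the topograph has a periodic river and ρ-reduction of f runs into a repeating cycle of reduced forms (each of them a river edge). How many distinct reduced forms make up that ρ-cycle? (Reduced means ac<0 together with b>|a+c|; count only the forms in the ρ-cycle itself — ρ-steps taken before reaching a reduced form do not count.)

D = 397, ⌊√D⌋ = 19
descent: ρ → (11,-1,-9)
descent: ρ → (-9,19,1)  [lands on river]
river: ρ → (1,19,-9)
river: ρ → (-9,17,3)
river: ρ → (3,19,-3)
river: ρ → (-3,17,9)
river: ρ → (9,19,-1)
river: ρ → (-1,19,9)
river: ρ → (9,17,-3)
river: ρ → (-3,19,3)
river: ρ → (3,17,-9)
ρ-cycle length = 10 (tail of 2 descent steps not counted)

10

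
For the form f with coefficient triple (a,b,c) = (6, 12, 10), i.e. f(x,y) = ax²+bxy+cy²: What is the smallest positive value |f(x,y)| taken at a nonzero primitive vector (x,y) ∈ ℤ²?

translate: b→0 (≡12 mod 12), so (6,12,10)→(6,0,4)
flip: (6,0,4)→(4,0,6)
reduced (well bottom): (4,0,6) with a≤c, −a<b≤a
well minimum = a = 4

4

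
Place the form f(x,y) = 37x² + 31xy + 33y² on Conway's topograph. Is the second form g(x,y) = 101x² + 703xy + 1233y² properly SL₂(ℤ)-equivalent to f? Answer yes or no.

D₁ = -3923, D₂ = -3923
f: flip: (37,31,33)→(33,-31,37)
f: reduced (well bottom): (33,-31,37) with a≤c, −a<b≤a
g: translate: b→97 (≡703 mod 202), so (101,703,1233)→(101,97,33)
g: flip: (101,97,33)→(33,-97,101)
g: translate: b→-31 (≡-97 mod 66), so (33,-97,101)→(33,-31,37)
g: reduced (well bottom): (33,-31,37) with a≤c, −a<b≤a
reduced forms (33, -31, 37) vs (33, -31, 37) ⇒ equivalent

yes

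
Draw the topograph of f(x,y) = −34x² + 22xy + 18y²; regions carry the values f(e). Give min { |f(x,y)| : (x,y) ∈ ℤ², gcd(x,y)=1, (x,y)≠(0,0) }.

river: ρ → (18,50,-6)
river: ρ → (-6,46,34)
river: ρ → (34,22,-18)
river: ρ → (-18,50,6)
river: ρ → (6,46,-34)
river: ρ → (-34,22,18)
closes: descent 0, river 6
min |a| on river = 6

6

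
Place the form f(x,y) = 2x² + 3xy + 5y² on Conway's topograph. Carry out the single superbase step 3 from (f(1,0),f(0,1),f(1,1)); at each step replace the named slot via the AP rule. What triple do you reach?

start (2,5,10) = (f(1,0),f(0,1),f(1,1))
replace slot 3: 2·(2+5) − 10 = 4 → (2,5,4)

2,5,4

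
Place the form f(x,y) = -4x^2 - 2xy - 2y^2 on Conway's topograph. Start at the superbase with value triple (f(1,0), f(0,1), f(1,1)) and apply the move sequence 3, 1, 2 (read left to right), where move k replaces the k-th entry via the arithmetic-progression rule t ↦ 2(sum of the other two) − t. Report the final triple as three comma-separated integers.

start (-4,-2,-8) = (f(1,0),f(0,1),f(1,1))
replace slot 3: 2·((-4)+(-2)) − (-8) = -4 → (-4,-2,-4)
replace slot 1: 2·((-2)+(-4)) − (-4) = -8 → (-8,-2,-4)
replace slot 2: 2·((-8)+(-4)) − (-2) = -22 → (-8,-22,-4)

-8,-22,-4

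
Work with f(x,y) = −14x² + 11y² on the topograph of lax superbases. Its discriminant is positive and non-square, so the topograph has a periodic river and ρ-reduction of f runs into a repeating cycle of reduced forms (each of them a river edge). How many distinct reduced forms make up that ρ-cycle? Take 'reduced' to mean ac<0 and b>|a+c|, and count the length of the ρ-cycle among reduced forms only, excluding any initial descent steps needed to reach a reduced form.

D = 616, ⌊√D⌋ = 24
descent: ρ → (11,22,-3)  [lands on river]
river: ρ → (-3,20,18)
river: ρ → (18,16,-5)
river: ρ → (-5,24,2)
river: ρ → (2,24,-5)
river: ρ → (-5,16,18)
river: ρ → (18,20,-3)
river: ρ → (-3,22,11)
ρ-cycle length = 8 (tail of 1 descent step not counted)

8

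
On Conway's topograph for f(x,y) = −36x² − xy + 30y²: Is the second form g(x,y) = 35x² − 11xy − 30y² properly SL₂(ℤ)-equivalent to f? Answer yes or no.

D₁ = 4321, D₂ = 4321
river cycle of f (length 8): (30, 61, -5), (-5, 59, 42), (42, 25, -22), (-22, 63, 4), (4, 65, -6), (-6, 55, 54), (54, 53, -7), (-7, 59, 30)
river cycle of g (length 14): (-30, 11, 35), (35, 59, -6), (-6, 61, 25), (25, 39, -28), (-28, 17, 36), (36, 55, -9), (-9, 53, 42), (42, 31, -20), (-20, 49, 24), (24, 47, -22), … (4 more)
cycles differ ⇒ inequivalent

no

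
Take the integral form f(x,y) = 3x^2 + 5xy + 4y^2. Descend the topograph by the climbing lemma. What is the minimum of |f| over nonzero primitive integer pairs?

translate: b→-1 (≡5 mod 6), so (3,5,4)→(3,-1,2)
flip: (3,-1,2)→(2,1,3)
reduced (well bottom): (2,1,3) with a≤c, −a<b≤a
well minimum = a = 2

2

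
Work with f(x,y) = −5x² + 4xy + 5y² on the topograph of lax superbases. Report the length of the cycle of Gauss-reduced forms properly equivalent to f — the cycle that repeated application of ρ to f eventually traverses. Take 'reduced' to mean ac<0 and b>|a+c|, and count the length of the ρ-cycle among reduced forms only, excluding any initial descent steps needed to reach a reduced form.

D = 116, ⌊√D⌋ = 10
river: ρ → (5,6,-4)
river: ρ → (-4,10,1)
river: ρ → (1,10,-4)
river: ρ → (-4,6,5)
river: ρ → (5,4,-5)
river: ρ → (-5,6,4)
river: ρ → (4,10,-1)
river: ρ → (-1,10,4)
river: ρ → (4,6,-5)
river: ρ → (-5,4,5)
ρ-cycle length = 10 (tail of 0 descent steps not counted)

10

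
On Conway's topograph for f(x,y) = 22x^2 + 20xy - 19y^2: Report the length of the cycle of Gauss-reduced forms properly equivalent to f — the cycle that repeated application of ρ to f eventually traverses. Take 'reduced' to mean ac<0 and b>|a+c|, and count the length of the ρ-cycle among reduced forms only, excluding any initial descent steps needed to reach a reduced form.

D = 2072, ⌊√D⌋ = 45
river: ρ → (-19,18,23)
river: ρ → (23,28,-14)
river: ρ → (-14,28,23)
river: ρ → (23,18,-19)
river: ρ → (-19,20,22)
river: ρ → (22,24,-17)
river: ρ → (-17,44,2)
river: ρ → (2,44,-17)
river: ρ → (-17,24,22)
river: ρ → (22,20,-19)
ρ-cycle length = 10 (tail of 0 descent steps not counted)

10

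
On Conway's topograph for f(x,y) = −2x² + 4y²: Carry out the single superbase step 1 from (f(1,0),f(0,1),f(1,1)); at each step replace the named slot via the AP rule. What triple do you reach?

start (-2,4,2) = (f(1,0),f(0,1),f(1,1))
replace slot 1: 2·(4+2) − (-2) = 14 → (14,4,2)

14,4,2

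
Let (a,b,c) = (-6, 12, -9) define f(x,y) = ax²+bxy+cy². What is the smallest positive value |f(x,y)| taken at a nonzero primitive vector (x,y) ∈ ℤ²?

translate: b→0 (≡-12 mod 12), so (6,-12,9)→(6,0,3)
flip: (6,0,3)→(3,0,6)
reduced (well bottom): (3,0,6) with a≤c, −a<b≤a
well minimum |f| = |-3| = 3 (negative-definite)

3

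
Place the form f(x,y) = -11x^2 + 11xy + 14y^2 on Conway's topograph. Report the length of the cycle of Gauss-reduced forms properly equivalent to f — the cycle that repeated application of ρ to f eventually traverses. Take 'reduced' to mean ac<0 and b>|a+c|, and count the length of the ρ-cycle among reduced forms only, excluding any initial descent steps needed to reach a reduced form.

D = 737, ⌊√D⌋ = 27
river: ρ → (14,17,-8)
river: ρ → (-8,15,16)
river: ρ → (16,17,-7)
river: ρ → (-7,25,4)
river: ρ → (4,23,-13)
river: ρ → (-13,3,14)
river: ρ → (14,25,-2)
river: ρ → (-2,27,1)
river: ρ → (1,27,-2)
river: ρ → (-2,25,14)
river: ρ → (14,3,-13)
river: ρ → (-13,23,4)
river: ρ → (4,25,-7)
river: ρ → (-7,17,16)
river: ρ → (16,15,-8)
river: ρ → (-8,17,14)
river: ρ → (14,11,-11)
river: ρ → (-11,11,14)
ρ-cycle length = 18 (tail of 0 descent steps not counted)

18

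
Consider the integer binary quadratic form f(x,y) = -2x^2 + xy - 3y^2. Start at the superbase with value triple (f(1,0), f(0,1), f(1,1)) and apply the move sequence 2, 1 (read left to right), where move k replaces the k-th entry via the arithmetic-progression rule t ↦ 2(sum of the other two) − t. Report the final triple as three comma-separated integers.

start (-2,-3,-4) = (f(1,0),f(0,1),f(1,1))
replace slot 2: 2·((-2)+(-4)) − (-3) = -9 → (-2,-9,-4)
replace slot 1: 2·((-9)+(-4)) − (-2) = -24 → (-24,-9,-4)

-24,-9,-4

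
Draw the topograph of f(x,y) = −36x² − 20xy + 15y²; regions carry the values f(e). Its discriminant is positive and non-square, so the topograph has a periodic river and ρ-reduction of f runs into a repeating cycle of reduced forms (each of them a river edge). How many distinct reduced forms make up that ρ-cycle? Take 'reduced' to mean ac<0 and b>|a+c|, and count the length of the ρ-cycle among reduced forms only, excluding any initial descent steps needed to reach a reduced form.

D = 2560, ⌊√D⌋ = 50
descent: ρ → (15,50,-1)  [lands on river]
river: ρ → (-1,50,15)
river: ρ → (15,40,-16)
river: ρ → (-16,24,31)
river: ρ → (31,38,-9)
river: ρ → (-9,34,39)
river: ρ → (39,44,-4)
river: ρ → (-4,44,39)
river: ρ → (39,34,-9)
river: ρ → (-9,38,31)
river: ρ → (31,24,-16)
river: ρ → (-16,40,15)
ρ-cycle length = 12 (tail of 1 descent step not counted)

12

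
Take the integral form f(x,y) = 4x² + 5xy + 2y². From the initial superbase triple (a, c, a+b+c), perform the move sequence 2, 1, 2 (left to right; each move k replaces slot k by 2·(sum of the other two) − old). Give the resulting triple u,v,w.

start (4,2,11) = (f(1,0),f(0,1),f(1,1))
replace slot 2: 2·(4+11) − 2 = 28 → (4,28,11)
replace slot 1: 2·(28+11) − 4 = 74 → (74,28,11)
replace slot 2: 2·(74+11) − 28 = 142 → (74,142,11)

74,142,11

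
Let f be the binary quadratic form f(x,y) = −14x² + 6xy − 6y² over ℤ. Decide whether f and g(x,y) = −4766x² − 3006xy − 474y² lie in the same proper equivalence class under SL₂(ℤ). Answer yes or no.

D₁ = -300, D₂ = -300
f is negative-definite; reduce −f:
−f: flip: (14,-6,6)→(6,6,14)
−f: reduced (well bottom): (6,6,14) with a≤c, −a<b≤a
flip sign back: reduced form of f is (-6,-6,-14)
g is negative-definite; reduce −g:
−g: flip: (4766,3006,474)→(474,-3006,4766)
−g: translate: b→-162 (≡-3006 mod 948), so (474,-3006,4766)→(474,-162,14)
−g: flip: (474,-162,14)→(14,162,474)
−g: translate: b→-6 (≡162 mod 28), so (14,162,474)→(14,-6,6)
−g: flip: (14,-6,6)→(6,6,14)
−g: reduced (well bottom): (6,6,14) with a≤c, −a<b≤a
flip sign back: reduced form of g is (-6,-6,-14)
reduced forms (-6, -6, -14) vs (-6, -6, -14) ⇒ equivalent

yes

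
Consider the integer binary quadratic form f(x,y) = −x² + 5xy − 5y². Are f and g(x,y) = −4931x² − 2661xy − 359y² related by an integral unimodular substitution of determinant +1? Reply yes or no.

D₁ = 5, D₂ = 5
river cycle of f (length 2): (-1, 1, 1), (1, 1, -1)
river cycle of g (length 2): (-1, 1, 1), (1, 1, -1)
cycles coincide ⇒ equivalent

yes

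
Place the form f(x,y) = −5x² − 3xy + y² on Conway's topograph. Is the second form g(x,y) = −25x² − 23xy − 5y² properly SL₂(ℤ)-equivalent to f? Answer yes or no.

D₁ = 29, D₂ = 29
river cycle of f (length 2): (1, 5, -1), (-1, 5, 1)
river cycle of g (length 2): (1, 5, -1), (-1, 5, 1)
cycles coincide ⇒ equivalent

yes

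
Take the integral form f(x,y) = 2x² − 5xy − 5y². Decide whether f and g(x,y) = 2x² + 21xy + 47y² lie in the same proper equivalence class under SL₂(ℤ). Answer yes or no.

D₁ = 65, D₂ = 65
river cycle of f (length 6): (-5, 5, 2), (2, 7, -2), (-2, 5, 5), (5, 5, -2), (-2, 7, 2), (2, 5, -5)
river cycle of g (length 6): (2, 5, -5), (-5, 5, 2), (2, 7, -2), (-2, 5, 5), (5, 5, -2), (-2, 7, 2)
cycles coincide ⇒ equivalent

yes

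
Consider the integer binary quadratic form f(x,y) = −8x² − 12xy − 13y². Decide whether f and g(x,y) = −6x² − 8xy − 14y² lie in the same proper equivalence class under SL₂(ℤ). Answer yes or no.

D₁ = -272, D₂ = -272
f is negative-definite; reduce −f:
−f: translate: b→-4 (≡12 mod 16), so (8,12,13)→(8,-4,9)
−f: reduced (well bottom): (8,-4,9) with a≤c, −a<b≤a
flip sign back: reduced form of f is (-8,4,-9)
g is negative-definite; reduce −g:
−g: translate: b→-4 (≡8 mod 12), so (6,8,14)→(6,-4,12)
−g: reduced (well bottom): (6,-4,12) with a≤c, −a<b≤a
flip sign back: reduced form of g is (-6,4,-12)
reduced forms (-8, 4, -9) vs (-6, 4, -12) ⇒ inequivalent

no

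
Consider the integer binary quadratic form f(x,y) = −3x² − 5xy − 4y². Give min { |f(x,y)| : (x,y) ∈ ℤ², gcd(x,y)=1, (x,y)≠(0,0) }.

translate: b→-1 (≡5 mod 6), so (3,5,4)→(3,-1,2)
flip: (3,-1,2)→(2,1,3)
reduced (well bottom): (2,1,3) with a≤c, −a<b≤a
well minimum |f| = |-2| = 2 (negative-definite)

2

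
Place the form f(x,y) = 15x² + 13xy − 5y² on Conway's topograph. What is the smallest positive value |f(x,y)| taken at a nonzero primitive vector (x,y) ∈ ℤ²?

river: ρ → (-5,17,9)
river: ρ → (9,19,-3)
river: ρ → (-3,17,15)
river: ρ → (15,13,-5)
closes: descent 0, river 4
min |a| on river = 3

3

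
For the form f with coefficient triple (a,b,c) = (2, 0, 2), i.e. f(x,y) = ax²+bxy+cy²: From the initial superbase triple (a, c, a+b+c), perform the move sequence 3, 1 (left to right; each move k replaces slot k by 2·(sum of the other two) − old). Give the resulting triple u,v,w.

start (2,2,4) = (f(1,0),f(0,1),f(1,1))
replace slot 3: 2·(2+2) − 4 = 4 → (2,2,4)
replace slot 1: 2·(2+4) − 2 = 10 → (10,2,4)

10,2,4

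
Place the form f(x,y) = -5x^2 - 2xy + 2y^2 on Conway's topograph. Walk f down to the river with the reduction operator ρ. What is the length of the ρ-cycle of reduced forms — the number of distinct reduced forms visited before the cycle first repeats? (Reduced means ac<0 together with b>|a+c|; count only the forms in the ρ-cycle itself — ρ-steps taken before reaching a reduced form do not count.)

D = 44, ⌊√D⌋ = 6
descent: ρ → (2,6,-1)  [lands on river]
river: ρ → (-1,6,2)
ρ-cycle length = 2 (tail of 1 descent step not counted)

2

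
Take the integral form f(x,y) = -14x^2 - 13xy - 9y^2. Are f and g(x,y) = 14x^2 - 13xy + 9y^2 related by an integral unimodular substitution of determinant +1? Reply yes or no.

D₁ = -335, D₂ = -335
f is negative-definite; reduce −f:
−f: flip: (14,13,9)→(9,-13,14)
−f: translate: b→5 (≡-13 mod 18), so (9,-13,14)→(9,5,10)
−f: reduced (well bottom): (9,5,10) with a≤c, −a<b≤a
flip sign back: reduced form of f is (-9,-5,-10)
g: flip: (14,-13,9)→(9,13,14)
g: translate: b→-5 (≡13 mod 18), so (9,13,14)→(9,-5,10)
g: reduced (well bottom): (9,-5,10) with a≤c, −a<b≤a
reduced forms (-9, -5, -10) vs (9, -5, 10) ⇒ inequivalent

no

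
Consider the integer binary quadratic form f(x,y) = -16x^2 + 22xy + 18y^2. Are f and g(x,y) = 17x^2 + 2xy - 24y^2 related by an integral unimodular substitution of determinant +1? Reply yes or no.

D₁ = 1636, D₂ = 1636
river cycle of f (length 54): (18, 14, -20), (-20, 26, 12), (12, 22, -24), (-24, 26, 10), (10, 34, -12), (-12, 38, 4), (4, 34, -30), (-30, 26, 8), (8, 38, -6), (-6, 34, 20), … (44 more)
river cycle of g (length 42): (17, 36, -5), (-5, 34, 24), (24, 14, -15), (-15, 16, 23), (23, 30, -8), (-8, 34, 15), (15, 26, -16), (-16, 38, 3), (3, 40, -3), (-3, 38, 16), … (32 more)
cycles differ ⇒ inequivalent

no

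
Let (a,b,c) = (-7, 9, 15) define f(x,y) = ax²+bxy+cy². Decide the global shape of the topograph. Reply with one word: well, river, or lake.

D = b²−4ac = 9² − 4·(-7)·15 = 501
D > 0 non-square ⇒ indefinite ⇒ periodic river

river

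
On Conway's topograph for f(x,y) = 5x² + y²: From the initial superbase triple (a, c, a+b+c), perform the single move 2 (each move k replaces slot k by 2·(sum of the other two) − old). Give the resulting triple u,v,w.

start (5,1,6) = (f(1,0),f(0,1),f(1,1))
replace slot 2: 2·(5+6) − 1 = 21 → (5,21,6)

5,21,6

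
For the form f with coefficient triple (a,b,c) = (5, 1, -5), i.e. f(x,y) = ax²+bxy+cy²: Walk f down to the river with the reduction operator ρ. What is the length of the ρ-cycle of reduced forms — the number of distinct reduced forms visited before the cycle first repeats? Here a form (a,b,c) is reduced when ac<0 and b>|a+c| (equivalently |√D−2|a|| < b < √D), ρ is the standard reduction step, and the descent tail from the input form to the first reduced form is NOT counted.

D = 101, ⌊√D⌋ = 10
river: ρ → (-5,9,1)
river: ρ → (1,9,-5)
river: ρ → (-5,1,5)
river: ρ → (5,9,-1)
river: ρ → (-1,9,5)
river: ρ → (5,1,-5)
ρ-cycle length = 6 (tail of 0 descent steps not counted)

6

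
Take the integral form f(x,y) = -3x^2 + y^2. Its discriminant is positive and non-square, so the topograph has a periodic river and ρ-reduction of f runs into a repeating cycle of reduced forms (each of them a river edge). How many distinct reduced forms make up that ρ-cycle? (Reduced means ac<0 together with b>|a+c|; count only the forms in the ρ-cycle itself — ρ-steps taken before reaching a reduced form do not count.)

D = 12, ⌊√D⌋ = 3
descent: ρ → (1,2,-2)  [lands on river]
river: ρ → (-2,2,1)
ρ-cycle length = 2 (tail of 1 descent step not counted)

2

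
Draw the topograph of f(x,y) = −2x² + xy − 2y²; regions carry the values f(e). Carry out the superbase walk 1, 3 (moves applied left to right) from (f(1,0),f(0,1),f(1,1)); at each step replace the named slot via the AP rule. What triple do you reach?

start (-2,-2,-3) = (f(1,0),f(0,1),f(1,1))
replace slot 1: 2·((-2)+(-3)) − (-2) = -8 → (-8,-2,-3)
replace slot 3: 2·((-8)+(-2)) − (-3) = -17 → (-8,-2,-17)

-8,-2,-17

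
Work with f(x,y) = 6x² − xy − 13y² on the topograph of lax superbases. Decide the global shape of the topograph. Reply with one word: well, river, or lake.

D = b²−4ac = (-1)² − 4·6·(-13) = 313
D > 0 non-square ⇒ indefinite ⇒ periodic river

river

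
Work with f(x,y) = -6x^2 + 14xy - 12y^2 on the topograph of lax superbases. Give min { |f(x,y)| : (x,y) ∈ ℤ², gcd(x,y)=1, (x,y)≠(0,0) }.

translate: b→-2 (≡-14 mod 12), so (6,-14,12)→(6,-2,4)
flip: (6,-2,4)→(4,2,6)
reduced (well bottom): (4,2,6) with a≤c, −a<b≤a
well minimum |f| = |-4| = 4 (negative-definite)

4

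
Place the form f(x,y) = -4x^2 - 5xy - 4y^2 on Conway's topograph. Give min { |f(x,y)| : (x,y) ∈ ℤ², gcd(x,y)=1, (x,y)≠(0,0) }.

translate: b→-3 (≡5 mod 8), so (4,5,4)→(4,-3,3)
flip: (4,-3,3)→(3,3,4)
reduced (well bottom): (3,3,4) with a≤c, −a<b≤a
well minimum |f| = |-3| = 3 (negative-definite)

3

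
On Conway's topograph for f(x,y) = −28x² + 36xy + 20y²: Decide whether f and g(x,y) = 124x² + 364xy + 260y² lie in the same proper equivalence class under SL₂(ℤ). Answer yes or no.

D₁ = 3536, D₂ = 3536
river cycle of f (length 4): (20, 44, -20), (-20, 36, 28), (28, 20, -28), (-28, 36, 20)
river cycle of g (length 4): (20, 44, -20), (-20, 36, 28), (28, 20, -28), (-28, 36, 20)
cycles coincide ⇒ equivalent

yes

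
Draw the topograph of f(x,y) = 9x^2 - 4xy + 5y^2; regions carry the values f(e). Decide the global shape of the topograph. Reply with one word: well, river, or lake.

D = b²−4ac = (-4)² − 4·9·5 = -164
D < 0 ⇒ definite ⇒ every region one sign ⇒ single well

well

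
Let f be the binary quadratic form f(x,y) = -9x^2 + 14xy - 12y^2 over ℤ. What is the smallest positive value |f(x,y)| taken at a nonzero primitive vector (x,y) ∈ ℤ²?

translate: b→4 (≡-14 mod 18), so (9,-14,12)→(9,4,7)
flip: (9,4,7)→(7,-4,9)
reduced (well bottom): (7,-4,9) with a≤c, −a<b≤a
well minimum |f| = |-7| = 7 (negative-definite)

7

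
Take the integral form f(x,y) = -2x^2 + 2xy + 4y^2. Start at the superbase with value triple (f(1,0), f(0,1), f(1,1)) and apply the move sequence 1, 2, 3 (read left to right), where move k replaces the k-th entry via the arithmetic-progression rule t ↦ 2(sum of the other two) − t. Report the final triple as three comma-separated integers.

start (-2,4,4) = (f(1,0),f(0,1),f(1,1))
replace slot 1: 2·(4+4) − (-2) = 18 → (18,4,4)
replace slot 2: 2·(18+4) − 4 = 40 → (18,40,4)
replace slot 3: 2·(18+40) − 4 = 112 → (18,40,112)

18,40,112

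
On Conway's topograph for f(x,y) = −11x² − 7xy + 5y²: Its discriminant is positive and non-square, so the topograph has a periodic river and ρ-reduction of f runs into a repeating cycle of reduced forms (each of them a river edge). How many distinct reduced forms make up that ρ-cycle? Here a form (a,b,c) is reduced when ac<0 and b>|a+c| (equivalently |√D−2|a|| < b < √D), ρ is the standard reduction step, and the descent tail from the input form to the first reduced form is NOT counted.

D = 269, ⌊√D⌋ = 16
descent: ρ → (5,7,-11)  [lands on river]
river: ρ → (-11,15,1)
river: ρ → (1,15,-11)
river: ρ → (-11,7,5)
river: ρ → (5,13,-5)
river: ρ → (-5,7,11)
river: ρ → (11,15,-1)
river: ρ → (-1,15,11)
river: ρ → (11,7,-5)
river: ρ → (-5,13,5)
ρ-cycle length = 10 (tail of 1 descent step not counted)

10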